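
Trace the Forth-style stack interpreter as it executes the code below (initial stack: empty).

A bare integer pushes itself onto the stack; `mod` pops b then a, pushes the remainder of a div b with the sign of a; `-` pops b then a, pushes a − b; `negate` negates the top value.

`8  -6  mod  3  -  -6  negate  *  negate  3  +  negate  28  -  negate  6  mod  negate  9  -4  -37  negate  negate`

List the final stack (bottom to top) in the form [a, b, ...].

8      -> [8]
-6     -> [8, -6]
mod    -> [2]
3      -> [2, 3]
-      -> [-1]
-6     -> [-1, -6]
negate -> [-1, 6]
*      -> [-6]
negate -> [6]
3      -> [6, 3]
+      -> [9]
negate -> [-9]
28     -> [-9, 28]
-      -> [-37]
negate -> [37]
6      -> [37, 6]
mod    -> [1]
negate -> [-1]
9      -> [-1, 9]
-4     -> [-1, 9, -4]
-37    -> [-1, 9, -4, -37]
negate -> [-1, 9, -4, 37]
negate -> [-1, 9, -4, -37]

[-1, 9, -4, -37]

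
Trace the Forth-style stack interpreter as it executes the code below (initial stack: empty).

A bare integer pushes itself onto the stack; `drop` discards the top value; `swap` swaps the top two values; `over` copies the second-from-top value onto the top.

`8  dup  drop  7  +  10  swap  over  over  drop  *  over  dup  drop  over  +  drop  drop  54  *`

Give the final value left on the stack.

8    : 8
dup  : 8 8
drop : 8
7    : 8 7
+    : 15
10   : 15 10
swap : 10 15
over : 10 15 10
over : 10 15 10 15
drop : 10 15 10
*    : 10 150
over : 10 150 10
dup  : 10 150 10 10
drop : 10 150 10
over : 10 150 10 150
+    : 10 150 160
drop : 10 150
drop : 10
54   : 10 54
*    : 540

540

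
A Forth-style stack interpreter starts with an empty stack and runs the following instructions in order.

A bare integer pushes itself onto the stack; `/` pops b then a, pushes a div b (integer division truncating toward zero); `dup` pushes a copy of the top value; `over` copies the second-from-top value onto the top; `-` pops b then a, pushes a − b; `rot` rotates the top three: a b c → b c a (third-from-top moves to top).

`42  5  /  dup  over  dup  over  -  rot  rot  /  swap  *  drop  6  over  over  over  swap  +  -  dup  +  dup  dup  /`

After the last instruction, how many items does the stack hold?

4

42   → [42]
5    → [42, 5]
/    → [8]
dup  → [8, 8]
over → [8, 8, 8]
dup  → [8, 8, 8, 8]
over → [8, 8, 8, 8, 8]
-    → [8, 8, 8, 0]
rot  → [8, 8, 0, 8]
rot  → [8, 0, 8, 8]
/    → [8, 0, 1]
swap → [8, 1, 0]
*    → [8, 0]
drop → [8]
6    → [8, 6]
over → [8, 6, 8]
over → [8, 6, 8, 6]
over → [8, 6, 8, 6, 8]
swap → [8, 6, 8, 8, 6]
+    → [8, 6, 8, 14]
-    → [8, 6, -6]
dup  → [8, 6, -6, -6]
+    → [8, 6, -12]
dup  → [8, 6, -12, -12]
dup  → [8, 6, -12, -12, -12]
/    → [8, 6, -12, 1]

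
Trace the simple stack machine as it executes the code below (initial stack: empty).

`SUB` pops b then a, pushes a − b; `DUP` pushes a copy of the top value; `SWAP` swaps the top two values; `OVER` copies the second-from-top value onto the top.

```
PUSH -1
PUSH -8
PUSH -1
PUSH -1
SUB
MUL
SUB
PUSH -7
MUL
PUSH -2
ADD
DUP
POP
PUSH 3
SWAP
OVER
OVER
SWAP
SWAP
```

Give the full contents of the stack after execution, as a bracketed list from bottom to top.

PUSH -1 : [-1]
PUSH -8 : [-1, -8]
PUSH -1 : [-1, -8, -1]
PUSH -1 : [-1, -8, -1, -1]
SUB     : [-1, -8, 0]
MUL     : [-1, 0]
SUB     : [-1]
PUSH -7 : [-1, -7]
MUL     : [7]
PUSH -2 : [7, -2]
ADD     : [5]
DUP     : [5, 5]
POP     : [5]
PUSH 3  : [5, 3]
SWAP    : [3, 5]
OVER    : [3, 5, 3]
OVER    : [3, 5, 3, 5]
SWAP    : [3, 5, 5, 3]
SWAP    : [3, 5, 3, 5]

[3, 5, 3, 5]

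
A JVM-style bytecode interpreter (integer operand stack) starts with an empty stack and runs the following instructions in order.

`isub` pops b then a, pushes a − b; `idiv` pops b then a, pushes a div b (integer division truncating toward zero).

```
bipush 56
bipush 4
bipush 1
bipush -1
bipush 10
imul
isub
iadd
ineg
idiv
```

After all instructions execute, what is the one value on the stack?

-3

bipush 56  56
bipush 4   56 4
bipush 1   56 4 1
bipush -1  56 4 1 -1
bipush 10  56 4 1 -1 10
imul       56 4 1 -10
isub       56 4 11
iadd       56 15
ineg       56 -15
idiv       -3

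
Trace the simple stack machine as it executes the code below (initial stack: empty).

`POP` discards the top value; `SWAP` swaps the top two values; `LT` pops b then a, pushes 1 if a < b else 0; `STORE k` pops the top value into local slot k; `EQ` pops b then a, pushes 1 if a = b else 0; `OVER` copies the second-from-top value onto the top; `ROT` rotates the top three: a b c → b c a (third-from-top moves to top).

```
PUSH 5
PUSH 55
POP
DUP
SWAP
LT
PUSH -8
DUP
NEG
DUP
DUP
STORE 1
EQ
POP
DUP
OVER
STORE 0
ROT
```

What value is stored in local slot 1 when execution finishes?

PUSH 5   [5]
PUSH 55  [5, 55]
POP      [5]
DUP      [5, 5]
SWAP     [5, 5]
LT       [0]
PUSH -8  [0, -8]
DUP      [0, -8, -8]
NEG      [0, -8, 8]
DUP      [0, -8, 8, 8]
DUP      [0, -8, 8, 8, 8]
STORE 1  [0, -8, 8, 8]
EQ       [0, -8, 1]
POP      [0, -8]
DUP      [0, -8, -8]
OVER     [0, -8, -8, -8]
STORE 0  [0, -8, -8]
ROT      [-8, -8, 0]

8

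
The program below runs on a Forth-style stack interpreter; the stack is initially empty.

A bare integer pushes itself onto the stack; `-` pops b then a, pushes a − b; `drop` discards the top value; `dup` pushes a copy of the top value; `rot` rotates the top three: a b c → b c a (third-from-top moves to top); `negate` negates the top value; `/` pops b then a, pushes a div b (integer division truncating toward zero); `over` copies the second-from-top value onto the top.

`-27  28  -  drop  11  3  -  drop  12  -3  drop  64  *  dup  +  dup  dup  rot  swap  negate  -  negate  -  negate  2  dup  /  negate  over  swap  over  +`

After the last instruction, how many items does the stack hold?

-27    → [-27]
28     → [-27, 28]
-      → [-55]
drop   → []
11     → [11]
3      → [11, 3]
-      → [8]
drop   → []
12     → [12]
-3     → [12, -3]
drop   → [12]
64     → [12, 64]
*      → [768]
dup    → [768, 768]
+      → [1536]
dup    → [1536, 1536]
dup    → [1536, 1536, 1536]
rot    → [1536, 1536, 1536]
swap   → [1536, 1536, 1536]
negate → [1536, 1536, -1536]
-      → [1536, 3072]
negate → [1536, -3072]
-      → [4608]
negate → [-4608]
2      → [-4608, 2]
dup    → [-4608, 2, 2]
/      → [-4608, 1]
negate → [-4608, -1]
over   → [-4608, -1, -4608]
swap   → [-4608, -4608, -1]
over   → [-4608, -4608, -1, -4608]
+      → [-4608, -4608, -4609]

3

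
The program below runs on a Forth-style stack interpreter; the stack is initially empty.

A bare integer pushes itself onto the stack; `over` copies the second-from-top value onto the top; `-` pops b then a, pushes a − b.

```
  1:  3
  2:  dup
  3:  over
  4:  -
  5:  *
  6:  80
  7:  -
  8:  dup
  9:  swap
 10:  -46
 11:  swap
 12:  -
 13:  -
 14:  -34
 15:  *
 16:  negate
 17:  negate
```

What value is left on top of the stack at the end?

3      -> 3
dup    -> 3 3
over   -> 3 3 3
-      -> 3 0
*      -> 0
80     -> 0 80
-      -> -80
dup    -> -80 -80
swap   -> -80 -80
-46    -> -80 -80 -46
swap   -> -80 -46 -80
-      -> -80 34
-      -> -114
-34    -> -114 -34
*      -> 3876
negate -> -3876
negate -> 3876

3876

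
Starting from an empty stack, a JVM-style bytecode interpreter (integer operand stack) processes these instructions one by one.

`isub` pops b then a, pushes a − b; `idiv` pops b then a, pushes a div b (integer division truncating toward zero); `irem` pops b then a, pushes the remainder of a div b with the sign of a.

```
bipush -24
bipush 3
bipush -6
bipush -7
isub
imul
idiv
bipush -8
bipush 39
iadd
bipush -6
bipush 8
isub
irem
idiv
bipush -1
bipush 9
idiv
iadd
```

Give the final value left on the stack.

bipush -24 : [-24]
bipush 3   : [-24, 3]
bipush -6  : [-24, 3, -6]
bipush -7  : [-24, 3, -6, -7]
isub       : [-24, 3, 1]
imul       : [-24, 3]
idiv       : [-8]
bipush -8  : [-8, -8]
bipush 39  : [-8, -8, 39]
iadd       : [-8, 31]
bipush -6  : [-8, 31, -6]
bipush 8   : [-8, 31, -6, 8]
isub       : [-8, 31, -14]
irem       : [-8, 3]
idiv       : [-2]
bipush -1  : [-2, -1]
bipush 9   : [-2, -1, 9]
idiv       : [-2, 0]
iadd       : [-2]

-2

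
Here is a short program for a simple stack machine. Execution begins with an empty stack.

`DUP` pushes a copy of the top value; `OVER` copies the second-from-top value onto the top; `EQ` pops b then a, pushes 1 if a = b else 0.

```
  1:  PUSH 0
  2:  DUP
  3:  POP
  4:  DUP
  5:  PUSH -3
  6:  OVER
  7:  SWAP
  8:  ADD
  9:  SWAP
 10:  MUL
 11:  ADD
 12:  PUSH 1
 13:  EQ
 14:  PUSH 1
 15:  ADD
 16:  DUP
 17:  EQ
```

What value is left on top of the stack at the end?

PUSH 0   0
DUP      0 0
POP      0
DUP      0 0
PUSH -3  0 0 -3
OVER     0 0 -3 0
SWAP     0 0 0 -3
ADD      0 0 -3
SWAP     0 -3 0
MUL      0 0
ADD      0
PUSH 1   0 1
EQ       0
PUSH 1   0 1
ADD      1
DUP      1 1
EQ       1

1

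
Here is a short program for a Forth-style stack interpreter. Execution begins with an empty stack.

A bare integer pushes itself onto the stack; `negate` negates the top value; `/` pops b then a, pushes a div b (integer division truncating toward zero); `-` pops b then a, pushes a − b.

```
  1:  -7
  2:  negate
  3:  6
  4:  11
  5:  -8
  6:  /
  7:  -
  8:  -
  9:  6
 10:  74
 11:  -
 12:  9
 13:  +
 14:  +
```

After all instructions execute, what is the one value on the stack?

-59

-7      -7
negate  7
6       7 6
11      7 6 11
-8      7 6 11 -8
/       7 6 -1
-       7 7
-       0
6       0 6
74      0 6 74
-       0 -68
9       0 -68 9
+       0 -59
+       -59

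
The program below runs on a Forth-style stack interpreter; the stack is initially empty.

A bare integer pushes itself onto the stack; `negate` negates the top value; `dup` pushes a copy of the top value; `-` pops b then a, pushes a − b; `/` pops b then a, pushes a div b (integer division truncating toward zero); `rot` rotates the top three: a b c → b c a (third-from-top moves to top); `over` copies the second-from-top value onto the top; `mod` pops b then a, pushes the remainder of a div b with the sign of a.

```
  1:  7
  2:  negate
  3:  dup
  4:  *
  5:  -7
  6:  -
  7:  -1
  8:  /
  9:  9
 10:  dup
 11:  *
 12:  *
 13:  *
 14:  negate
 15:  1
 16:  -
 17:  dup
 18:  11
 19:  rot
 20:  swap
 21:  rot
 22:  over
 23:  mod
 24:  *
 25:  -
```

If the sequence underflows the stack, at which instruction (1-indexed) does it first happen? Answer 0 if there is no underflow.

13

7      : [7]
negate : [-7]
dup    : [-7, -7]
*      : [49]
-7     : [49, -7]
-      : [56]
-1     : [56, -1]
/      : [-56]
9      : [-56, 9]
dup    : [-56, 9, 9]
*      : [-56, 81]
*      : [-4536]
*  — needs 2 operands, stack has 1 → underflow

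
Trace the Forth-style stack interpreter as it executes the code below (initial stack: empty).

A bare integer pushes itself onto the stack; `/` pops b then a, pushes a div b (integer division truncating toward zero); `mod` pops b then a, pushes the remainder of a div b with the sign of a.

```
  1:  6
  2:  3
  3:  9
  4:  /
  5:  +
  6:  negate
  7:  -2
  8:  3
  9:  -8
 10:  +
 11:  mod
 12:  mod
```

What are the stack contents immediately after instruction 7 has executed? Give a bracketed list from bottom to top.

6      : [6]
3      : [6, 3]
9      : [6, 3, 9]
/      : [6, 0]
+      : [6]
negate : [-6]
-2     : [-6, -2]

[-6, -2]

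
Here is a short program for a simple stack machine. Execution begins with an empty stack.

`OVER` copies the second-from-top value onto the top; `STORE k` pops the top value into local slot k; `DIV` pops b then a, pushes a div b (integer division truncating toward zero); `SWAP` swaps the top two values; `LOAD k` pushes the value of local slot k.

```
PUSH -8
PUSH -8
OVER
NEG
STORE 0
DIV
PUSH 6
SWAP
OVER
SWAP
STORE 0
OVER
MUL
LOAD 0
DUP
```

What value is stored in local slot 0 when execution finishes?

PUSH -8  -8
PUSH -8  -8 -8
OVER     -8 -8 -8
NEG      -8 -8 8
STORE 0  -8 -8
DIV      1
PUSH 6   1 6
SWAP     6 1
OVER     6 1 6
SWAP     6 6 1
STORE 0  6 6
OVER     6 6 6
MUL      6 36
LOAD 0   6 36 1
DUP      6 36 1 1

1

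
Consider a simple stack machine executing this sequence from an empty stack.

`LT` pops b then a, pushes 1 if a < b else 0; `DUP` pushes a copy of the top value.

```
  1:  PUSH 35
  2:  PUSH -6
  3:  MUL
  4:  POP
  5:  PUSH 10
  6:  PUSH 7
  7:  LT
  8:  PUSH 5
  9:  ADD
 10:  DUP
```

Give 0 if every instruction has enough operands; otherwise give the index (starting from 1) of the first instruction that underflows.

PUSH 35  [35]
PUSH -6  [35, -6]
MUL      [-210]
POP      []
PUSH 10  [10]
PUSH 7   [10, 7]
LT       [0]
PUSH 5   [0, 5]
ADD      [5]
DUP      [5, 5]

0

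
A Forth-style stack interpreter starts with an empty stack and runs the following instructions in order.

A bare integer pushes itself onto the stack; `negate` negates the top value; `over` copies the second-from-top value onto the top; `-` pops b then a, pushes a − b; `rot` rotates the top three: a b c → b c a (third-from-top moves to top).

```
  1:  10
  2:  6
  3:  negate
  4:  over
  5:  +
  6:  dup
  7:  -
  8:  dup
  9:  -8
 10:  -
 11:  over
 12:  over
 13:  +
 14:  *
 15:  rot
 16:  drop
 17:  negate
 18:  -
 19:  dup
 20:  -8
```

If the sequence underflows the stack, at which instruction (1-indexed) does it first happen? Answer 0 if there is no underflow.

10     : 10
6      : 10 6
negate : 10 -6
over   : 10 -6 10
+      : 10 4
dup    : 10 4 4
-      : 10 0
dup    : 10 0 0
-8     : 10 0 0 -8
-      : 10 0 8
over   : 10 0 8 0
over   : 10 0 8 0 8
+      : 10 0 8 8
*      : 10 0 64
rot    : 0 64 10
drop   : 0 64
negate : 0 -64
-      : 64
dup    : 64 64
-8     : 64 64 -8

0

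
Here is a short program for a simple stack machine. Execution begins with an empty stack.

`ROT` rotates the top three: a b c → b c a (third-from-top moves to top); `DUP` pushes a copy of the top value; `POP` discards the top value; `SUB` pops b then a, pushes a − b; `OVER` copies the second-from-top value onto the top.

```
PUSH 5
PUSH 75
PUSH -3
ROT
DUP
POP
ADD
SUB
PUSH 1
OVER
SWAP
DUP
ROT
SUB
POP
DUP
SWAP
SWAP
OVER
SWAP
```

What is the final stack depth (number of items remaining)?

4

PUSH 5  : [5]
PUSH 75 : [5, 75]
PUSH -3 : [5, 75, -3]
ROT     : [75, -3, 5]
DUP     : [75, -3, 5, 5]
POP     : [75, -3, 5]
ADD     : [75, 2]
SUB     : [73]
PUSH 1  : [73, 1]
OVER    : [73, 1, 73]
SWAP    : [73, 73, 1]
DUP     : [73, 73, 1, 1]
ROT     : [73, 1, 1, 73]
SUB     : [73, 1, -72]
POP     : [73, 1]
DUP     : [73, 1, 1]
SWAP    : [73, 1, 1]
SWAP    : [73, 1, 1]
OVER    : [73, 1, 1, 1]
SWAP    : [73, 1, 1, 1]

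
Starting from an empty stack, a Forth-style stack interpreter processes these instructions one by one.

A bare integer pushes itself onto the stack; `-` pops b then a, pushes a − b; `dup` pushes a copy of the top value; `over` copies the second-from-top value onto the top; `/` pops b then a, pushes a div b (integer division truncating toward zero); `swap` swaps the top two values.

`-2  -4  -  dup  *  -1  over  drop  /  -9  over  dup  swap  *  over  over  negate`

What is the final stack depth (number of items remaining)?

5

-2      -2
-4      -2 -4
-       2
dup     2 2
*       4
-1      4 -1
over    4 -1 4
drop    4 -1
/       -4
-9      -4 -9
over    -4 -9 -4
dup     -4 -9 -4 -4
swap    -4 -9 -4 -4
*       -4 -9 16
over    -4 -9 16 -9
over    -4 -9 16 -9 16
negate  -4 -9 16 -9 -16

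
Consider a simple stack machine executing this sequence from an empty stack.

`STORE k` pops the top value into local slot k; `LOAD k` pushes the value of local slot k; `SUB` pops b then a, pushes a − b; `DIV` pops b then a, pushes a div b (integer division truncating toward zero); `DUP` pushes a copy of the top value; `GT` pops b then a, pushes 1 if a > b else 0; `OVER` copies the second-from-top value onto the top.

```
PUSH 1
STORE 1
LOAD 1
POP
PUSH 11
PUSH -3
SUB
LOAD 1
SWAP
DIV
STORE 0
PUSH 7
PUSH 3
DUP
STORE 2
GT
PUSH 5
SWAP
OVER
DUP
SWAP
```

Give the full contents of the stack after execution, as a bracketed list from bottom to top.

PUSH 1   [1]
STORE 1  []
LOAD 1   [1]
POP      []
PUSH 11  [11]
PUSH -3  [11, -3]
SUB      [14]
LOAD 1   [14, 1]
SWAP     [1, 14]
DIV      [0]
STORE 0  []
PUSH 7   [7]
PUSH 3   [7, 3]
DUP      [7, 3, 3]
STORE 2  [7, 3]
GT       [1]
PUSH 5   [1, 5]
SWAP     [5, 1]
OVER     [5, 1, 5]
DUP      [5, 1, 5, 5]
SWAP     [5, 1, 5, 5]

[5, 1, 5, 5]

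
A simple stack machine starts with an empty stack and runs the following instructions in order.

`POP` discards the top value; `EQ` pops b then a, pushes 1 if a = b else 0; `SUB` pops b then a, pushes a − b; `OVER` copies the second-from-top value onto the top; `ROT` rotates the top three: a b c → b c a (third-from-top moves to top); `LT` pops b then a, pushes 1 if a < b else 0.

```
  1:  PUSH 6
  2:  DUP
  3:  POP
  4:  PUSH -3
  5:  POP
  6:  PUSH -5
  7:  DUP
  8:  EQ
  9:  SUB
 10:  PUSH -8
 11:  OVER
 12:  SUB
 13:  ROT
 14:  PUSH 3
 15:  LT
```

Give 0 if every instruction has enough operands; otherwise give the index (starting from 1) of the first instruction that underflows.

PUSH 6  → [6]
DUP     → [6, 6]
POP     → [6]
PUSH -3 → [6, -3]
POP     → [6]
PUSH -5 → [6, -5]
DUP     → [6, -5, -5]
EQ      → [6, 1]
SUB     → [5]
PUSH -8 → [5, -8]
OVER    → [5, -8, 5]
SUB     → [5, -13]
ROT  — needs 3 operands, stack has 2 → underflow

13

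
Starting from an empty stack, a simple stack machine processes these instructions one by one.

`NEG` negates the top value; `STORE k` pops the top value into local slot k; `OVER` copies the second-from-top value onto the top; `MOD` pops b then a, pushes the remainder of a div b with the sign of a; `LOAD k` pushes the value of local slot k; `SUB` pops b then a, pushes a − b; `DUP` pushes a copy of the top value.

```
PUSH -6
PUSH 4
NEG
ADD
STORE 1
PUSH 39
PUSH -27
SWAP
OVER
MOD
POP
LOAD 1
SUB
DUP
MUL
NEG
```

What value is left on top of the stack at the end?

-289

PUSH -6  -> -6
PUSH 4   -> -6 4
NEG      -> -6 -4
ADD      -> -10
STORE 1  -> (empty)
PUSH 39  -> 39
PUSH -27 -> 39 -27
SWAP     -> -27 39
OVER     -> -27 39 -27
MOD      -> -27 12
POP      -> -27
LOAD 1   -> -27 -10
SUB      -> -17
DUP      -> -17 -17
MUL      -> 289
NEG      -> -289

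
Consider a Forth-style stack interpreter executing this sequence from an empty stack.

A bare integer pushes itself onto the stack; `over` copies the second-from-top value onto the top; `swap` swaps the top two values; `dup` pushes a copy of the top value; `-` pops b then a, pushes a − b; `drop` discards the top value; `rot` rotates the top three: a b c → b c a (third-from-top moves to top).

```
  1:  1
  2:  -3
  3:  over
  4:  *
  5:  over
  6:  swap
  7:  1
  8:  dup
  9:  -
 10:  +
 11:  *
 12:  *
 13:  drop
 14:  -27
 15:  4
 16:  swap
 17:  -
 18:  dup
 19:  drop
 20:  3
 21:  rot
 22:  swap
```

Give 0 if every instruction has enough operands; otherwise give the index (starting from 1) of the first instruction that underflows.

1     [1]
-3    [1, -3]
over  [1, -3, 1]
*     [1, -3]
over  [1, -3, 1]
swap  [1, 1, -3]
1     [1, 1, -3, 1]
dup   [1, 1, -3, 1, 1]
-     [1, 1, -3, 0]
+     [1, 1, -3]
*     [1, -3]
*     [-3]
drop  []
-27   [-27]
4     [-27, 4]
swap  [4, -27]
-     [31]
dup   [31, 31]
drop  [31]
3     [31, 3]
rot  — needs 3 operands, stack has 2 → underflow

21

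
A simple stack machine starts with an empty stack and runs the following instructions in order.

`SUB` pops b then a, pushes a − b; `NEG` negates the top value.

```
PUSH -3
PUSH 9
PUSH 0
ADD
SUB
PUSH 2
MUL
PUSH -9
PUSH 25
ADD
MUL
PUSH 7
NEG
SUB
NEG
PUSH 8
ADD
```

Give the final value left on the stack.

385

PUSH -3  [-3]
PUSH 9   [-3, 9]
PUSH 0   [-3, 9, 0]
ADD      [-3, 9]
SUB      [-12]
PUSH 2   [-12, 2]
MUL      [-24]
PUSH -9  [-24, -9]
PUSH 25  [-24, -9, 25]
ADD      [-24, 16]
MUL      [-384]
PUSH 7   [-384, 7]
NEG      [-384, -7]
SUB      [-377]
NEG      [377]
PUSH 8   [377, 8]
ADD      [385]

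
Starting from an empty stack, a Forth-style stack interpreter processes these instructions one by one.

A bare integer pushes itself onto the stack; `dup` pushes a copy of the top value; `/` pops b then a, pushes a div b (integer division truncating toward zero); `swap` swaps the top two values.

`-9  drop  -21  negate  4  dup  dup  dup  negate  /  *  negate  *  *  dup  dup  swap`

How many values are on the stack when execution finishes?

3

-9     -> [-9]
drop   -> []
-21    -> [-21]
negate -> [21]
4      -> [21, 4]
dup    -> [21, 4, 4]
dup    -> [21, 4, 4, 4]
dup    -> [21, 4, 4, 4, 4]
negate -> [21, 4, 4, 4, -4]
/      -> [21, 4, 4, -1]
*      -> [21, 4, -4]
negate -> [21, 4, 4]
*      -> [21, 16]
*      -> [336]
dup    -> [336, 336]
dup    -> [336, 336, 336]
swap   -> [336, 336, 336]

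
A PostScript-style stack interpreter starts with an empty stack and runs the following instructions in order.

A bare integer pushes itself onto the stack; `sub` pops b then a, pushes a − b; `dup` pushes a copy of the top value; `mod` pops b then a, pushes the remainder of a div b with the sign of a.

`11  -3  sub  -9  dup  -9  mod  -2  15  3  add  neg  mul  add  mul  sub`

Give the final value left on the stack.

11  → [11]
-3  → [11, -3]
sub → [14]
-9  → [14, -9]
dup → [14, -9, -9]
-9  → [14, -9, -9, -9]
mod → [14, -9, 0]
-2  → [14, -9, 0, -2]
15  → [14, -9, 0, -2, 15]
3   → [14, -9, 0, -2, 15, 3]
add → [14, -9, 0, -2, 18]
neg → [14, -9, 0, -2, -18]
mul → [14, -9, 0, 36]
add → [14, -9, 36]
mul → [14, -324]
sub → [338]

338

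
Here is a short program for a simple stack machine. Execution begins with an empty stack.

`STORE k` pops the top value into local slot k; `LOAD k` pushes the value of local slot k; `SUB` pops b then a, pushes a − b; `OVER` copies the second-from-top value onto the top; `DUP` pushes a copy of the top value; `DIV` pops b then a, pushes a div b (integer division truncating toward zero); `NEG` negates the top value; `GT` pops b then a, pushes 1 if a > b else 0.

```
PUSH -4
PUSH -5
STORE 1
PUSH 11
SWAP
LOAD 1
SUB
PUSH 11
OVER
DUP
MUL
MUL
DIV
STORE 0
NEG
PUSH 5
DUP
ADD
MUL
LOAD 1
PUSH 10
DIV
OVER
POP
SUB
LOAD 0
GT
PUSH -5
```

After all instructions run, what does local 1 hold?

PUSH -4 → -4
PUSH -5 → -4 -5
STORE 1 → -4
PUSH 11 → -4 11
SWAP    → 11 -4
LOAD 1  → 11 -4 -5
SUB     → 11 1
PUSH 11 → 11 1 11
OVER    → 11 1 11 1
DUP     → 11 1 11 1 1
MUL     → 11 1 11 1
MUL     → 11 1 11
DIV     → 11 0
STORE 0 → 11
NEG     → -11
PUSH 5  → -11 5
DUP     → -11 5 5
ADD     → -11 10
MUL     → -110
LOAD 1  → -110 -5
PUSH 10 → -110 -5 10
DIV     → -110 0
OVER    → -110 0 -110
POP     → -110 0
SUB     → -110
LOAD 0  → -110 0
GT      → 0
PUSH -5 → 0 -5

-5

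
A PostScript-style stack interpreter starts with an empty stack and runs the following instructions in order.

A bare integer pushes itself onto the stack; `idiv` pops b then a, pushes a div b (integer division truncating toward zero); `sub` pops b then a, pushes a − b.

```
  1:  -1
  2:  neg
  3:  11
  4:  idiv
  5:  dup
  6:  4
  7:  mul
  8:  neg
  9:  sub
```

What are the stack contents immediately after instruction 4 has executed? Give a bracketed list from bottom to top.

-1   : -1
neg  : 1
11   : 1 11
idiv : 0

[0]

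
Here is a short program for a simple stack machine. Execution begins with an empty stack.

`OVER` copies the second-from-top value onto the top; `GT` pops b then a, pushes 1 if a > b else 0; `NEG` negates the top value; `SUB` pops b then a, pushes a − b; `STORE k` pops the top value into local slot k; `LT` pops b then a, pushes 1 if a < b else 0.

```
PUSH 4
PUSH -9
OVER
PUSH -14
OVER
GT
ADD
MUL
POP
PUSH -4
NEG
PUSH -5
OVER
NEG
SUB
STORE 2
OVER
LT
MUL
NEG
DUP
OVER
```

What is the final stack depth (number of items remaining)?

PUSH 4    [4]
PUSH -9   [4, -9]
OVER      [4, -9, 4]
PUSH -14  [4, -9, 4, -14]
OVER      [4, -9, 4, -14, 4]
GT        [4, -9, 4, 0]
ADD       [4, -9, 4]
MUL       [4, -36]
POP       [4]
PUSH -4   [4, -4]
NEG       [4, 4]
PUSH -5   [4, 4, -5]
OVER      [4, 4, -5, 4]
NEG       [4, 4, -5, -4]
SUB       [4, 4, -1]
STORE 2   [4, 4]
OVER      [4, 4, 4]
LT        [4, 0]
MUL       [0]
NEG       [0]
DUP       [0, 0]
OVER      [0, 0, 0]

3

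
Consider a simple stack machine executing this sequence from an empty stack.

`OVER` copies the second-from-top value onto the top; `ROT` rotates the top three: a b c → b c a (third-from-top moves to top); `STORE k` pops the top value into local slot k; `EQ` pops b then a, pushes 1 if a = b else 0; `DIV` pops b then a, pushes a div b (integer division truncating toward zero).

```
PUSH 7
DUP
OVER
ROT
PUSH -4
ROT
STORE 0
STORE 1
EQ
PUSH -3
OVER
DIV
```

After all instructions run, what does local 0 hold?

7

PUSH 7   [7]
DUP      [7, 7]
OVER     [7, 7, 7]
ROT      [7, 7, 7]
PUSH -4  [7, 7, 7, -4]
ROT      [7, 7, -4, 7]
STORE 0  [7, 7, -4]
STORE 1  [7, 7]
EQ       [1]
PUSH -3  [1, -3]
OVER     [1, -3, 1]
DIV      [1, -3]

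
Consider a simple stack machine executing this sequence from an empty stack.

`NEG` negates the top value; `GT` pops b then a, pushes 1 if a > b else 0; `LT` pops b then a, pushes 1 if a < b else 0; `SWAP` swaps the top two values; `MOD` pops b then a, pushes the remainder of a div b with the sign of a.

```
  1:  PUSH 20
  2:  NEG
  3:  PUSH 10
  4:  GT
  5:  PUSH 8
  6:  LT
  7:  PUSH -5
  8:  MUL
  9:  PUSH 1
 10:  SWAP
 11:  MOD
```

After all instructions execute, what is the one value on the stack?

PUSH 20 → 20
NEG     → -20
PUSH 10 → -20 10
GT      → 0
PUSH 8  → 0 8
LT      → 1
PUSH -5 → 1 -5
MUL     → -5
PUSH 1  → -5 1
SWAP    → 1 -5
MOD     → 1

1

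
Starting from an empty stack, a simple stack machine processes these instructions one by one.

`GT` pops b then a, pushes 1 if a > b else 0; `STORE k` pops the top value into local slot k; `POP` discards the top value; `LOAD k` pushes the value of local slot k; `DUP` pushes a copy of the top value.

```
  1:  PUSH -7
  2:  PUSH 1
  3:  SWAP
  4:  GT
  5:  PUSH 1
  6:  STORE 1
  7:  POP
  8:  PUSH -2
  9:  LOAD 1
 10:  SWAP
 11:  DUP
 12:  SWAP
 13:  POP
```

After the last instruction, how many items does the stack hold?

2

PUSH -7 -> [-7]
PUSH 1  -> [-7, 1]
SWAP    -> [1, -7]
GT      -> [1]
PUSH 1  -> [1, 1]
STORE 1 -> [1]
POP     -> []
PUSH -2 -> [-2]
LOAD 1  -> [-2, 1]
SWAP    -> [1, -2]
DUP     -> [1, -2, -2]
SWAP    -> [1, -2, -2]
POP     -> [1, -2]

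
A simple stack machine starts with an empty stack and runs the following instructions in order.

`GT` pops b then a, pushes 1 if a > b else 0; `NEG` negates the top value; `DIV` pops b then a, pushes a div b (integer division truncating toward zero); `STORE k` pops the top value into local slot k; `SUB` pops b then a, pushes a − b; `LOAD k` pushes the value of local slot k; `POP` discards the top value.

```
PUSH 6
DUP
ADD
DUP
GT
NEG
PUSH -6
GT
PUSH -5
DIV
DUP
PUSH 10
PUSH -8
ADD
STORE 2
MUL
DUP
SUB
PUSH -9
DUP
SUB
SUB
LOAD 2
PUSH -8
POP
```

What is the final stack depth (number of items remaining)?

2

PUSH 6   6
DUP      6 6
ADD      12
DUP      12 12
GT       0
NEG      0
PUSH -6  0 -6
GT       1
PUSH -5  1 -5
DIV      0
DUP      0 0
PUSH 10  0 0 10
PUSH -8  0 0 10 -8
ADD      0 0 2
STORE 2  0 0
MUL      0
DUP      0 0
SUB      0
PUSH -9  0 -9
DUP      0 -9 -9
SUB      0 0
SUB      0
LOAD 2   0 2
PUSH -8  0 2 -8
POP      0 2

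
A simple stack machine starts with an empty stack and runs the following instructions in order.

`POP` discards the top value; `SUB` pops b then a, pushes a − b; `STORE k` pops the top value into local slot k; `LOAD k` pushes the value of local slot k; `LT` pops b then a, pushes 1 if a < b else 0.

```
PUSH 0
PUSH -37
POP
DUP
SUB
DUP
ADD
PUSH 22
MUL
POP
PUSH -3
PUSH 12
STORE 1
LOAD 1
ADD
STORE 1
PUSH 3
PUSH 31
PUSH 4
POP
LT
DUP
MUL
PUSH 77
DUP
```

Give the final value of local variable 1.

PUSH 0   : 0
PUSH -37 : 0 -37
POP      : 0
DUP      : 0 0
SUB      : 0
DUP      : 0 0
ADD      : 0
PUSH 22  : 0 22
MUL      : 0
POP      : (empty)
PUSH -3  : -3
PUSH 12  : -3 12
STORE 1  : -3
LOAD 1   : -3 12
ADD      : 9
STORE 1  : (empty)
PUSH 3   : 3
PUSH 31  : 3 31
PUSH 4   : 3 31 4
POP      : 3 31
LT       : 1
DUP      : 1 1
MUL      : 1
PUSH 77  : 1 77
DUP      : 1 77 77

9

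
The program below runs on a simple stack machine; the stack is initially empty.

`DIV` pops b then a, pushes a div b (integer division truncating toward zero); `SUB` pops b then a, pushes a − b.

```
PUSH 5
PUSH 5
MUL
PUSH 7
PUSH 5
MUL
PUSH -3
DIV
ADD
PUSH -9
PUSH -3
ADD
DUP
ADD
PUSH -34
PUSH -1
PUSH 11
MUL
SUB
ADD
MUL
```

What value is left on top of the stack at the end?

-658

PUSH 5    [5]
PUSH 5    [5, 5]
MUL       [25]
PUSH 7    [25, 7]
PUSH 5    [25, 7, 5]
MUL       [25, 35]
PUSH -3   [25, 35, -3]
DIV       [25, -11]
ADD       [14]
PUSH -9   [14, -9]
PUSH -3   [14, -9, -3]
ADD       [14, -12]
DUP       [14, -12, -12]
ADD       [14, -24]
PUSH -34  [14, -24, -34]
PUSH -1   [14, -24, -34, -1]
PUSH 11   [14, -24, -34, -1, 11]
MUL       [14, -24, -34, -11]
SUB       [14, -24, -23]
ADD       [14, -47]
MUL       [-658]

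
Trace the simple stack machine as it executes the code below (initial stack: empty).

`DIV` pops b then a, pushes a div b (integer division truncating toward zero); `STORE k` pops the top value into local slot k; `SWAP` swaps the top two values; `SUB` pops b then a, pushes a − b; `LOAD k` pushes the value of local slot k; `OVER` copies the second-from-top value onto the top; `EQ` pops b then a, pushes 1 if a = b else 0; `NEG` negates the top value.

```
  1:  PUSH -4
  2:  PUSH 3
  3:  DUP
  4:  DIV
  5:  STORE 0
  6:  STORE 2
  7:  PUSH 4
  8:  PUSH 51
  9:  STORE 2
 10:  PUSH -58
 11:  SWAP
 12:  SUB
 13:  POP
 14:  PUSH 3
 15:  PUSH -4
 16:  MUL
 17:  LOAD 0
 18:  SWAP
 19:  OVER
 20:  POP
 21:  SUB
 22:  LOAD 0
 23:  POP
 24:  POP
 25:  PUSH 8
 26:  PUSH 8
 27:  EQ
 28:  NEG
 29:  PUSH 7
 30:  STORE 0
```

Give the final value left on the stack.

-1

PUSH -4  → [-4]
PUSH 3   → [-4, 3]
DUP      → [-4, 3, 3]
DIV      → [-4, 1]
STORE 0  → [-4]
STORE 2  → []
PUSH 4   → [4]
PUSH 51  → [4, 51]
STORE 2  → [4]
PUSH -58 → [4, -58]
SWAP     → [-58, 4]
SUB      → [-62]
POP      → []
PUSH 3   → [3]
PUSH -4  → [3, -4]
MUL      → [-12]
LOAD 0   → [-12, 1]
SWAP     → [1, -12]
OVER     → [1, -12, 1]
POP      → [1, -12]
SUB      → [13]
LOAD 0   → [13, 1]
POP      → [13]
POP      → []
PUSH 8   → [8]
PUSH 8   → [8, 8]
EQ       → [1]
NEG      → [-1]
PUSH 7   → [-1, 7]
STORE 0  → [-1]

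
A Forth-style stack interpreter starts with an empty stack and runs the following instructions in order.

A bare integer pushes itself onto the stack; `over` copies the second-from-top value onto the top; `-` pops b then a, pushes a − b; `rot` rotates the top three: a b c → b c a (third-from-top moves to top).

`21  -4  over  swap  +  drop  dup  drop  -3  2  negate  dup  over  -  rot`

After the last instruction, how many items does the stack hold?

4

21     -> [21]
-4     -> [21, -4]
over   -> [21, -4, 21]
swap   -> [21, 21, -4]
+      -> [21, 17]
drop   -> [21]
dup    -> [21, 21]
drop   -> [21]
-3     -> [21, -3]
2      -> [21, -3, 2]
negate -> [21, -3, -2]
dup    -> [21, -3, -2, -2]
over   -> [21, -3, -2, -2, -2]
-      -> [21, -3, -2, 0]
rot    -> [21, -2, 0, -3]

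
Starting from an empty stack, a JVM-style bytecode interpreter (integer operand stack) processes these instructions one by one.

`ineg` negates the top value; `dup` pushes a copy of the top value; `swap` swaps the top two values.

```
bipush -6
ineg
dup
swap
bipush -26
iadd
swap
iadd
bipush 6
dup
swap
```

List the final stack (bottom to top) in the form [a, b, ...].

[-14, 6, 6]

bipush -6  : [-6]
ineg       : [6]
dup        : [6, 6]
swap       : [6, 6]
bipush -26 : [6, 6, -26]
iadd       : [6, -20]
swap       : [-20, 6]
iadd       : [-14]
bipush 6   : [-14, 6]
dup        : [-14, 6, 6]
swap       : [-14, 6, 6]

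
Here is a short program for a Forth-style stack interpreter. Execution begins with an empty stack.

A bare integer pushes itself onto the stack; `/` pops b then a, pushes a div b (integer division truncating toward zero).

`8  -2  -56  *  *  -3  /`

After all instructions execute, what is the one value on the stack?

-298

8   -> 8
-2  -> 8 -2
-56 -> 8 -2 -56
*   -> 8 112
*   -> 896
-3  -> 896 -3
/   -> -298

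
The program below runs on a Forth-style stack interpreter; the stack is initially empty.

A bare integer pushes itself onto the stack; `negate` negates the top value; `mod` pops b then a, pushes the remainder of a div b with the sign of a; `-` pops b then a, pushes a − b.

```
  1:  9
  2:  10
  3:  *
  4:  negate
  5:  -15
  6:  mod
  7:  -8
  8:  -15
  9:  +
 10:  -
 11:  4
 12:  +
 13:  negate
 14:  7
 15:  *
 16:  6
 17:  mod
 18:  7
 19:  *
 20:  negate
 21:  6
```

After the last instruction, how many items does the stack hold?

2

9      : [9]
10     : [9, 10]
*      : [90]
negate : [-90]
-15    : [-90, -15]
mod    : [0]
-8     : [0, -8]
-15    : [0, -8, -15]
+      : [0, -23]
-      : [23]
4      : [23, 4]
+      : [27]
negate : [-27]
7      : [-27, 7]
*      : [-189]
6      : [-189, 6]
mod    : [-3]
7      : [-3, 7]
*      : [-21]
negate : [21]
6      : [21, 6]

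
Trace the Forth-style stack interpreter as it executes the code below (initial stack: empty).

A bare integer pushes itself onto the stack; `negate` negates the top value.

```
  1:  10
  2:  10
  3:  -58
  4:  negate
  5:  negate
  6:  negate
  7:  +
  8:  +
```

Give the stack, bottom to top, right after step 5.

10     -> [10]
10     -> [10, 10]
-58    -> [10, 10, -58]
negate -> [10, 10, 58]
negate -> [10, 10, -58]

[10, 10, -58]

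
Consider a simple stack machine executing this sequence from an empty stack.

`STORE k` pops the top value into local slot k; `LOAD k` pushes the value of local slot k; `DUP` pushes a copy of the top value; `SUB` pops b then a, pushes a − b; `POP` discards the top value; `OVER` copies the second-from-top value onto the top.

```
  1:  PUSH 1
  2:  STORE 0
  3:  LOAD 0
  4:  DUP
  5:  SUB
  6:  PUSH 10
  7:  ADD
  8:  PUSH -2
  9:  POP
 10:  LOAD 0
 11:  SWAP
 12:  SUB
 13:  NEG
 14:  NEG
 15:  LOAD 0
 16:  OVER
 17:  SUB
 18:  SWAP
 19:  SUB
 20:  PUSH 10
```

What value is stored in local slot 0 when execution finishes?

PUSH 1  → [1]
STORE 0 → []
LOAD 0  → [1]
DUP     → [1, 1]
SUB     → [0]
PUSH 10 → [0, 10]
ADD     → [10]
PUSH -2 → [10, -2]
POP     → [10]
LOAD 0  → [10, 1]
SWAP    → [1, 10]
SUB     → [-9]
NEG     → [9]
NEG     → [-9]
LOAD 0  → [-9, 1]
OVER    → [-9, 1, -9]
SUB     → [-9, 10]
SWAP    → [10, -9]
SUB     → [19]
PUSH 10 → [19, 10]

1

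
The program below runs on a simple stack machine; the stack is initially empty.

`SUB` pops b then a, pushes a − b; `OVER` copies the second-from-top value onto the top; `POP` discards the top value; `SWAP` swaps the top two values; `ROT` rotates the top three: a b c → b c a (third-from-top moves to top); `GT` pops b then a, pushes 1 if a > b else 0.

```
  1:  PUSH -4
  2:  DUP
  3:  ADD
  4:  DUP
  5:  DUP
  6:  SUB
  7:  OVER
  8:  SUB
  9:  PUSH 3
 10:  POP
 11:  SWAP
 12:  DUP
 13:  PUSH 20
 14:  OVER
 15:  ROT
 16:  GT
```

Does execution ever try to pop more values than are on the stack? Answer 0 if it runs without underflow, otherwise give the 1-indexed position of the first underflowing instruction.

0

PUSH -4 → -4
DUP     → -4 -4
ADD     → -8
DUP     → -8 -8
DUP     → -8 -8 -8
SUB     → -8 0
OVER    → -8 0 -8
SUB     → -8 8
PUSH 3  → -8 8 3
POP     → -8 8
SWAP    → 8 -8
DUP     → 8 -8 -8
PUSH 20 → 8 -8 -8 20
OVER    → 8 -8 -8 20 -8
ROT     → 8 -8 20 -8 -8
GT      → 8 -8 20 0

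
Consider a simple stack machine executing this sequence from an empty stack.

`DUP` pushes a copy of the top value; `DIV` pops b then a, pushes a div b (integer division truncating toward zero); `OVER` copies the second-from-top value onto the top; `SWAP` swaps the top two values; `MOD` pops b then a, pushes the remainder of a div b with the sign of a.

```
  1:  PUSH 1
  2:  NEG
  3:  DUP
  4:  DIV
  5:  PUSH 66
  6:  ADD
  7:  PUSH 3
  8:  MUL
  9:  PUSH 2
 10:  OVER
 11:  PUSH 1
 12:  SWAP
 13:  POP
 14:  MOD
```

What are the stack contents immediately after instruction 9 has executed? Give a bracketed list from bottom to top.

[201, 2]

PUSH 1   1
NEG      -1
DUP      -1 -1
DIV      1
PUSH 66  1 66
ADD      67
PUSH 3   67 3
MUL      201
PUSH 2   201 2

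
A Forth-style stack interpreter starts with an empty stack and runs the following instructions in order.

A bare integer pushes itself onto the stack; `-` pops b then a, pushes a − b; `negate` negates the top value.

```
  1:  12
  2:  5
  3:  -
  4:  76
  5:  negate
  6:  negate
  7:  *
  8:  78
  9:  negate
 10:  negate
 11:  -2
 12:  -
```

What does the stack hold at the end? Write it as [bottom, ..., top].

12      12
5       12 5
-       7
76      7 76
negate  7 -76
negate  7 76
*       532
78      532 78
negate  532 -78
negate  532 78
-2      532 78 -2
-       532 80

[532, 80]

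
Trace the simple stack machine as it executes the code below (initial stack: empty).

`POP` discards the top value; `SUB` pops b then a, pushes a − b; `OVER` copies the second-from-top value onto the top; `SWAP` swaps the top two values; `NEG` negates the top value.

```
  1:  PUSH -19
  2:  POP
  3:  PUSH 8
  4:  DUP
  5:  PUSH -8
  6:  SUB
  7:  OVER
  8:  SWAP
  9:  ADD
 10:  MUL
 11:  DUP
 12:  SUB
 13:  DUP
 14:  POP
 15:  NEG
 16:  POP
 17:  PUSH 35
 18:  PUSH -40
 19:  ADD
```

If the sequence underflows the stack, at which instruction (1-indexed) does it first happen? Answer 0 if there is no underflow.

PUSH -19 -> [-19]
POP      -> []
PUSH 8   -> [8]
DUP      -> [8, 8]
PUSH -8  -> [8, 8, -8]
SUB      -> [8, 16]
OVER     -> [8, 16, 8]
SWAP     -> [8, 8, 16]
ADD      -> [8, 24]
MUL      -> [192]
DUP      -> [192, 192]
SUB      -> [0]
DUP      -> [0, 0]
POP      -> [0]
NEG      -> [0]
POP      -> []
PUSH 35  -> [35]
PUSH -40 -> [35, -40]
ADD      -> [-5]

0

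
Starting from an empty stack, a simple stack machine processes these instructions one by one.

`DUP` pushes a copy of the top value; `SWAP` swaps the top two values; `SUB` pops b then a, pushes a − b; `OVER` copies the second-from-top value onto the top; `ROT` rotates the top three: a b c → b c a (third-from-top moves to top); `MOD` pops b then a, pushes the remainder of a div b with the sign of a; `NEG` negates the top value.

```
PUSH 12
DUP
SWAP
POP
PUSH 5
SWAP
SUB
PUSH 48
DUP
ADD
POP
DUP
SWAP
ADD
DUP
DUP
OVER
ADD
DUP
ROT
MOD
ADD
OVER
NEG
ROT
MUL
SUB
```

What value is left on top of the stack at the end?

168

PUSH 12 -> [12]
DUP     -> [12, 12]
SWAP    -> [12, 12]
POP     -> [12]
PUSH 5  -> [12, 5]
SWAP    -> [5, 12]
SUB     -> [-7]
PUSH 48 -> [-7, 48]
DUP     -> [-7, 48, 48]
ADD     -> [-7, 96]
POP     -> [-7]
DUP     -> [-7, -7]
SWAP    -> [-7, -7]
ADD     -> [-14]
DUP     -> [-14, -14]
DUP     -> [-14, -14, -14]
OVER    -> [-14, -14, -14, -14]
ADD     -> [-14, -14, -28]
DUP     -> [-14, -14, -28, -28]
ROT     -> [-14, -28, -28, -14]
MOD     -> [-14, -28, 0]
ADD     -> [-14, -28]
OVER    -> [-14, -28, -14]
NEG     -> [-14, -28, 14]
ROT     -> [-28, 14, -14]
MUL     -> [-28, -196]
SUB     -> [168]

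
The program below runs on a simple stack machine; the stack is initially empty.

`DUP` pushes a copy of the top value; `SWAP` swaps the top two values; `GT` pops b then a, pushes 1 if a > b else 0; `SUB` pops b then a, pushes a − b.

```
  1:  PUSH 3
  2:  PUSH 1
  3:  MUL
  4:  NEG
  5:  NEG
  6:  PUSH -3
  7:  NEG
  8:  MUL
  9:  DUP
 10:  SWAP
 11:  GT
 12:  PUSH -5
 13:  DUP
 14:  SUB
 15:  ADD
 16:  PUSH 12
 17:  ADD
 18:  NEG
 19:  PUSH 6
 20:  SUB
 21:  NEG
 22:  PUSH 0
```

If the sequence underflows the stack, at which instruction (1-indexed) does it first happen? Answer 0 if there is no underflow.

PUSH 3  : 3
PUSH 1  : 3 1
MUL     : 3
NEG     : -3
NEG     : 3
PUSH -3 : 3 -3
NEG     : 3 3
MUL     : 9
DUP     : 9 9
SWAP    : 9 9
GT      : 0
PUSH -5 : 0 -5
DUP     : 0 -5 -5
SUB     : 0 0
ADD     : 0
PUSH 12 : 0 12
ADD     : 12
NEG     : -12
PUSH 6  : -12 6
SUB     : -18
NEG     : 18
PUSH 0  : 18 0

0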